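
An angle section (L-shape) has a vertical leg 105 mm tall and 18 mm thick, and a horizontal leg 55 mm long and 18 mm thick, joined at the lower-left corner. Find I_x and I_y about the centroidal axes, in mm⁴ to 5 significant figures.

I_x ≈ 2.6863 × 10⁶ mm⁴, I_y ≈ 4.9944 × 10⁵ mm⁴

Break the section into simple shapes (no overlaps), measuring from the bottom-left corner of the bounding box.
Vertical leg: 18 × 105, A = 1 890 mm², y = 52.5 mm, Ī = 1 736 438 mm⁴.
Horizontal leg (remainder): 37 × 18, A = 666 mm², y = 9 mm, Ī = 17 982 mm⁴.
Centroid: ȳ = ΣA·y / ΣA = 41.16549 mm.
Transfer each piece to the centroidal x-axis using Ī + A·d² with d = y − 41.16549:
  vertical leg: d = 11.33451 mm → contributes +1 979 248 mm⁴
  horizontal leg (remainder): d = -32.16549 mm → contributes +707038.2 mm⁴
Total I = 2 686 286 mm⁴.
For the y-axis: x̄ = 16.16549 mm.
Repeating about the centroidal y-axis gives I_y = 499 436 mm⁴.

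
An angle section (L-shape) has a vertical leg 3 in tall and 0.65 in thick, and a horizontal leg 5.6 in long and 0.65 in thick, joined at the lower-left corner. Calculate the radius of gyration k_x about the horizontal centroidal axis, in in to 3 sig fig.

k_x ≈ 0.793 in

Treat the section as a set of non-overlapping primitives; coordinates are from the bounding-box lower-left.
Vertical leg: 0.65 × 3, A = 1.95 in², y = 1.5 in, Ī = 1.4625 in⁴.
Horizontal leg (remainder): 4.95 × 0.65, A = 3.2175 in², y = 0.325 in, Ī = 0.11328 in⁴.
Centroid: ȳ = ΣA·y / ΣA = 0.7684 in.
Transfer each piece to the horizontal centroidal axis using Ī + A·d² with d = y − 0.7684:
  vertical leg: d = 0.7316 in → contributes +2.5062 in⁴
  horizontal leg (remainder): d = -0.4434 in → contributes +0.74584 in⁴
Total I = 3.2521 in⁴.
Radius of gyration: k = √(I/A) = √(3.2521 / 5.1675) = 0.7933 in.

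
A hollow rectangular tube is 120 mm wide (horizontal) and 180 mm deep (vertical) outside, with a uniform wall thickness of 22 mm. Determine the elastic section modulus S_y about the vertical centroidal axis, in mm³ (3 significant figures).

S_y ≈ 3.49 × 10⁵ mm³

Decompose the section into non-overlapping parts with the origin at the bottom-left of its bounding rectangle.
Outer rectangle: 120 × 180, A = 21 600 mm², x = 60 mm, Ī = 25 920 000 mm⁴.
Inner void (subtracted): 76 × 136, A = 10 336 mm², x = 60 mm, Ī = 4 975 061 mm⁴.
By symmetry the centroid is at mid-width, x̄ = 60 mm.
All pieces are centred on the vertical centroidal axis, so I = ΣĪ (holes subtracted) = 20 944 939 mm⁴.
Extreme fibre distance c = 60 mm; S = I/c = 349 082 mm³.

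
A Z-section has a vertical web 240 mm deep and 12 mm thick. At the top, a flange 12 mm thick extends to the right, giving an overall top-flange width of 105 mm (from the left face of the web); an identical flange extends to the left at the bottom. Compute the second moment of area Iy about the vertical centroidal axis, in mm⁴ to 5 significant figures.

Break the section into simple shapes (no overlaps), measuring from the bottom-left corner of the bounding box.
Web: 12 × 240, A = 2 880 mm², x = 99 mm, Ī = 34 560 mm⁴.
Top flange (beyond web): 93 × 12, A = 1 116 mm², x = 151.5 mm, Ī = 804 357 mm⁴.
Bottom flange (beyond web): 93 × 12, A = 1 116 mm², x = 46.5 mm, Ī = 804 357 mm⁴.
Centroid: x̄ = ΣA·x / ΣA = 99 mm.
Transfer each piece to the vertical centroidal axis using Ī + A·d² with d = x − 99:
  web: d = 0 mm → contributes +34 560 mm⁴
  top flange (beyond web): d = 52.5 mm → contributes +3 880 332 mm⁴
  bottom flange (beyond web): d = -52.5 mm → contributes +3 880 332 mm⁴
Total I = 7 795 224 mm⁴.

Iy ≈ 7.7952 × 10⁶ mm⁴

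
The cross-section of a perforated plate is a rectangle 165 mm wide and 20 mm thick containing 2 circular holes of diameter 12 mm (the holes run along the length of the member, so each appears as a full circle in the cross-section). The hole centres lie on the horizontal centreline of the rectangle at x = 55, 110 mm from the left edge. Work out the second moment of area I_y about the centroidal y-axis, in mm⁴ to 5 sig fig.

Treat the section as a set of non-overlapping primitives; coordinates are from the bounding-box lower-left.
Plate: 165 × 20, A = 3 300 mm², x = 82.5 mm, Ī = 7 486 875 mm⁴.
Hole 1 (subtracted): ⌀12, A = 113.0973 mm², x = 55 mm, Ī = 1017.876 mm⁴.
Hole 2 (subtracted): ⌀12, A = 113.0973 mm², x = 110 mm, Ī = 1017.876 mm⁴.
By symmetry the centroid is at mid-width, x̄ = 82.5 mm.
Transfer each piece to the centroidal y-axis using Ī + A·d² with d = x − 82.5:
  plate: d = 0 mm → contributes +7 486 875 mm⁴
  hole 1: d = -27.5 mm → contributes −86547.74 mm⁴
  hole 2: d = 27.5 mm → contributes −86547.74 mm⁴
Total I = 7 313 780 mm⁴.

I_y ≈ 7.3138 × 10⁶ mm⁴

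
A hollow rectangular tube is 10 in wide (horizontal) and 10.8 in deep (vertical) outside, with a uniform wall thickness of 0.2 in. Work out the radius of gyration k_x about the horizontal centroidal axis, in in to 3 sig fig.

Decompose the section into non-overlapping parts with the origin at the bottom-left of its bounding rectangle.
Outer rectangle: 10 × 10.8, A = 108 in², y = 5.4 in, Ī = 1049.8 in⁴.
Inner void (subtracted): 9.6 × 10.4, A = 99.84 in², y = 5.4 in, Ī = 899.89 in⁴.
By symmetry the centroid is at mid-height, ȳ = 5.4 in.
All pieces are centred on the horizontal centroidal axis, so I = ΣĪ (holes subtracted) = 149.87 in⁴.
Radius of gyration: k = √(I/A) = √(149.87 / 8.16) = 4.2856 in.

k_x ≈ 4.29 in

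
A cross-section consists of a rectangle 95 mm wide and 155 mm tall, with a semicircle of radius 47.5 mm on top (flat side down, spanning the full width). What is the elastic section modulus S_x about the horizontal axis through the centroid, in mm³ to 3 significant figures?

Treat the section as a set of non-overlapping primitives; coordinates are from the bounding-box lower-left.
Rectangular body: 95 × 155, A = 14 725 mm², y = 77.5 mm, Ī = 29 480 677 mm⁴.
Semicircular cap: semicircle r = 47.5, A = 3544.1 mm², y = 175.16 mm, Ī = 558 736 mm⁴.
Centroid: ȳ = ΣA·y / ΣA = 96.445 mm.
Transfer each piece to the horizontal axis through the centroid using Ī + A·d² with d = y − 96.445:
  rectangular body: d = -18.945 mm → contributes +34 765 919 mm⁴
  semicircular cap: d = 78.714 mm → contributes +22 517 762 mm⁴
Total I = 57 283 681 mm⁴.
Extreme fibre distance c = 106.05 mm; S = I/c = 540 134 mm³.

S_x ≈ 5.40 × 10⁵ mm³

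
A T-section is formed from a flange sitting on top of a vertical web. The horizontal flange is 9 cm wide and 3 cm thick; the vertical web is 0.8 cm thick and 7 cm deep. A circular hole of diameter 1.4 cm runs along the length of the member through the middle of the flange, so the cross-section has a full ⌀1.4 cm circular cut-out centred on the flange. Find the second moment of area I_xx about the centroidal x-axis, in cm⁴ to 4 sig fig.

Split into non-overlapping primitives; take the origin at the lower-left of the bounding box.
Flange: 9 × 3, A = 27 cm², y = 8.5 cm, Ī = 20.25 cm⁴.
Web: 0.8 × 7, A = 5.6 cm², y = 3.5 cm, Ī = 22.8667 cm⁴.
Hole (subtracted): ⌀1.4, A = 1.53938 cm², y = 8.5 cm, Ī = 0.188574 cm⁴.
Centroid: ȳ = ΣA·y / ΣA = 7.59854 cm.
Transfer each piece to the centroidal x-axis using Ī + A·d² with d = y − 7.59854:
  flange: d = 0.901463 cm → contributes +42.1912 cm⁴
  web: d = -4.09854 cm → contributes +116.935 cm⁴
  hole: d = 0.901463 cm → contributes −1.43953 cm⁴
Total I = 157.687 cm⁴.

I_xx ≈ 157.7 cm⁴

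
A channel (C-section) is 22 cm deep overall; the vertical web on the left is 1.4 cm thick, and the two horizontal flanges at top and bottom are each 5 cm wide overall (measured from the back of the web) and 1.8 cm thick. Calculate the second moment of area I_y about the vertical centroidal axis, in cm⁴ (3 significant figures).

Split into non-overlapping primitives; take the origin at the lower-left of the bounding box.
Web: 1.4 × 22, A = 30.8 cm², x = 0.7 cm, Ī = 5.0307 cm⁴.
Top flange (beyond web): 3.6 × 1.8, A = 6.48 cm², x = 3.2 cm, Ī = 6.9984 cm⁴.
Bottom flange (beyond web): 3.6 × 1.8, A = 6.48 cm², x = 3.2 cm, Ī = 6.9984 cm⁴.
Centroid: x̄ = ΣA·x / ΣA = 1.4404 cm.
Transfer each piece to the vertical centroidal axis using Ī + A·d² with d = x − 1.4404:
  web: d = -0.7404 cm → contributes +21.915 cm⁴
  top flange (beyond web): d = 1.7596 cm → contributes +27.062 cm⁴
  bottom flange (beyond web): d = 1.7596 cm → contributes +27.062 cm⁴
Total I = 76.038 cm⁴.

I_y ≈ 76.0 cm⁴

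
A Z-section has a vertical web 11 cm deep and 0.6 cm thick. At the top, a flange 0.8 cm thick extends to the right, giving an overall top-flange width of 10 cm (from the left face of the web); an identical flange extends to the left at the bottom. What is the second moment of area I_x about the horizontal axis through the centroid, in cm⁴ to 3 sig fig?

I_x ≈ 459 cm⁴

Break the section into simple shapes (no overlaps), measuring from the bottom-left corner of the bounding box.
Web: 0.6 × 11, A = 6.6 cm², y = 5.5 cm, Ī = 66.55 cm⁴.
Top flange (beyond web): 9.4 × 0.8, A = 7.52 cm², y = 10.6 cm, Ī = 0.40107 cm⁴.
Bottom flange (beyond web): 9.4 × 0.8, A = 7.52 cm², y = 0.4 cm, Ī = 0.40107 cm⁴.
Centroid: ȳ = ΣA·y / ΣA = 5.5 cm.
Transfer each piece to the horizontal axis through the centroid using Ī + A·d² with d = y − 5.5:
  web: d = 0 cm → contributes +66.55 cm⁴
  top flange (beyond web): d = 5.1 cm → contributes +196 cm⁴
  bottom flange (beyond web): d = -5.1 cm → contributes +196 cm⁴
Total I = 458.54 cm⁴.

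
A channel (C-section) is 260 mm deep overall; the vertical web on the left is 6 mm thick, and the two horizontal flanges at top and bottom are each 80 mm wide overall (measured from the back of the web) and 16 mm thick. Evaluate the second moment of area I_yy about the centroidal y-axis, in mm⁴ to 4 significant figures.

I_yy ≈ 2.590 × 10⁶ mm⁴

Split into non-overlapping primitives; take the origin at the lower-left of the bounding box.
Web: 6 × 260, A = 1 560 mm², x = 3 mm, Ī = 4 680 mm⁴.
Top flange (beyond web): 74 × 16, A = 1 184 mm², x = 43 mm, Ī = 540 299 mm⁴.
Bottom flange (beyond web): 74 × 16, A = 1 184 mm², x = 43 mm, Ī = 540 299 mm⁴.
Centroid: x̄ = ΣA·x / ΣA = 27.1141 mm.
Transfer each piece to the centroidal y-axis using Ī + A·d² with d = x − 27.1141:
  web: d = -24.1141 mm → contributes +911 801 mm⁴
  top flange (beyond web): d = 15.8859 mm → contributes +839 097 mm⁴
  bottom flange (beyond web): d = 15.8859 mm → contributes +839 097 mm⁴
Total I = 2 589 994 mm⁴.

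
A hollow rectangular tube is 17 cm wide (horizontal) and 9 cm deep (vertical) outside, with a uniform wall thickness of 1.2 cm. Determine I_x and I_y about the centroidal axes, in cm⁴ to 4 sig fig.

I_x ≈ 683.0 cm⁴, I_y ≈ 1973 cm⁴

Treat the section as a set of non-overlapping primitives; coordinates are from the bounding-box lower-left.
Outer rectangle: 17 × 9, A = 153 cm², y = 4.5 cm, Ī = 1032.75 cm⁴.
Inner void (subtracted): 14.6 × 6.6, A = 96.36 cm², y = 4.5 cm, Ī = 349.787 cm⁴.
By symmetry the centroid is at mid-height, ȳ = 4.5 cm.
All pieces are centred on the centroidal x-axis, so I = ΣĪ (holes subtracted) = 682.963 cm⁴.
Repeating about the centroidal y-axis gives I_y = 1973.08 cm⁴.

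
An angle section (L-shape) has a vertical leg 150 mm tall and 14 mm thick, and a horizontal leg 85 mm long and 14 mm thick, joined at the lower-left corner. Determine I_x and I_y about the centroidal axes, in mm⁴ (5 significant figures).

I_x ≈ 7.0734 × 10⁶ mm⁴, I_y ≈ 1.6705 × 10⁶ mm⁴

Split into non-overlapping primitives; take the origin at the lower-left of the bounding box.
Vertical leg: 14 × 150, A = 2 100 mm², y = 75 mm, Ī = 3 937 500 mm⁴.
Horizontal leg (remainder): 71 × 14, A = 994 mm², y = 7 mm, Ī = 16235.33 mm⁴.
Centroid: ȳ = ΣA·y / ΣA = 53.15385 mm.
Transfer each piece to the centroidal x-axis using Ī + A·d² with d = y − 53.15385:
  vertical leg: d = 21.84615 mm → contributes +4 939 734 mm⁴
  horizontal leg (remainder): d = -46.15385 mm → contributes +2 133 632 mm⁴
Total I = 7 073 366 mm⁴.
For the y-axis: x̄ = 20.65385 mm.
Repeating about the centroidal y-axis gives I_y = 1 670 469 mm⁴.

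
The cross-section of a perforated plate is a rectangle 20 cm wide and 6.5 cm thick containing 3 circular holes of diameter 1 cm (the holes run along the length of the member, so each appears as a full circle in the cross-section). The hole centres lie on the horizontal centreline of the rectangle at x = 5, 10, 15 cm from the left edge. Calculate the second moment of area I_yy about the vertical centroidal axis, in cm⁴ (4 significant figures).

Treat the section as a set of non-overlapping primitives; coordinates are from the bounding-box lower-left.
Plate: 20 × 6.5, A = 130 cm², x = 10 cm, Ī = 4333.33 cm⁴.
Hole 1 (subtracted): ⌀1, A = 0.785398 cm², x = 5 cm, Ī = 0.0490874 cm⁴.
Hole 2 (subtracted): ⌀1, A = 0.785398 cm², x = 10 cm, Ī = 0.0490874 cm⁴.
Hole 3 (subtracted): ⌀1, A = 0.785398 cm², x = 15 cm, Ī = 0.0490874 cm⁴.
By symmetry the centroid is at mid-width, x̄ = 10 cm.
Transfer each piece to the vertical centroidal axis using Ī + A·d² with d = x − 10:
  plate: d = 0 cm → contributes +4333.33 cm⁴
  hole 1: d = -5 cm → contributes −19.684 cm⁴
  hole 2: d = 0 cm → contributes −0.0490874 cm⁴
  hole 3: d = 5 cm → contributes −19.684 cm⁴
Total I = 4293.92 cm⁴.

I_yy ≈ 4294 cm⁴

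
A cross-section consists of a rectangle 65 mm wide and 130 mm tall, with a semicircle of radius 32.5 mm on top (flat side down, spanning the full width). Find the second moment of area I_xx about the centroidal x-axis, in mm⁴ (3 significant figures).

I_xx ≈ 2.06 × 10⁷ mm⁴

Break the section into simple shapes (no overlaps), measuring from the bottom-left corner of the bounding box.
Rectangular body: 65 × 130, A = 8 450 mm², y = 65 mm, Ī = 11 900 417 mm⁴.
Semicircular cap: semicircle r = 32.5, A = 1659.2 mm², y = 143.79 mm, Ī = 122 452 mm⁴.
Centroid: ȳ = ΣA·y / ΣA = 77.932 mm.
Transfer each piece to the centroidal x-axis using Ī + A·d² with d = y − 77.932:
  rectangular body: d = -12.932 mm → contributes +13 313 541 mm⁴
  semicircular cap: d = 65.862 mm → contributes +7 319 434 mm⁴
Total I = 20 632 975 mm⁴.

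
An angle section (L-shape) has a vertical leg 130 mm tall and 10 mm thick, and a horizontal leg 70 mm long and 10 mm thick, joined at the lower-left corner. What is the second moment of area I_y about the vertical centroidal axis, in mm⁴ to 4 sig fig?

Decompose the section into non-overlapping parts with the origin at the bottom-left of its bounding rectangle.
Vertical leg: 10 × 130, A = 1 300 mm², x = 5 mm, Ī = 10833.3 mm⁴.
Horizontal leg (remainder): 60 × 10, A = 600 mm², x = 40 mm, Ī = 180 000 mm⁴.
Centroid: x̄ = ΣA·x / ΣA = 16.0526 mm.
Transfer each piece to the vertical centroidal axis using Ī + A·d² with d = x − 16.0526:
  vertical leg: d = -11.0526 mm → contributes +169 642 mm⁴
  horizontal leg (remainder): d = 23.9474 mm → contributes +524 086 mm⁴
Total I = 693 728 mm⁴.

I_y ≈ 6.937 × 10⁵ mm⁴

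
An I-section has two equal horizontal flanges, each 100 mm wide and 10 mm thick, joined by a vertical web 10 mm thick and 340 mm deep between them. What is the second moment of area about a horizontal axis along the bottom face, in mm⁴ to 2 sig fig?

I_base ≈ 2.7 × 10⁸ mm⁴

Split into non-overlapping primitives; take the origin at the lower-left of the bounding box.
Bottom flange: 100 × 10, A = 1 000 mm², y = 5 mm, Ī = 8 333 mm⁴.
Web: 10 × 340, A = 3 400 mm², y = 180 mm, Ī = 32 753 333 mm⁴.
Top flange: 100 × 10, A = 1 000 mm², y = 355 mm, Ī = 8 333 mm⁴.
Transfer each piece to the bottom edge using Ī + A·d² with d = y − 0:
  bottom flange: d = 5 mm → contributes +33 333 mm⁴
  web: d = 180 mm → contributes +142 913 333 mm⁴
  top flange: d = 355 mm → contributes +126 033 333 mm⁴
Total I = 268 980 000 mm⁴.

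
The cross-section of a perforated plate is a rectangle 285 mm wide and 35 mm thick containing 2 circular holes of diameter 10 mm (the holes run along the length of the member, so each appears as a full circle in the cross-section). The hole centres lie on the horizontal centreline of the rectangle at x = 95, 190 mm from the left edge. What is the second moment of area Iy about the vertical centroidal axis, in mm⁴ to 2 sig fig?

Break the section into simple shapes (no overlaps), measuring from the bottom-left corner of the bounding box.
Plate: 285 × 35, A = 9 975 mm², x = 142.5 mm, Ī = 67 518 281 mm⁴.
Hole 1 (subtracted): ⌀10, A = 78.54 mm², x = 95 mm, Ī = 490.9 mm⁴.
Hole 2 (subtracted): ⌀10, A = 78.54 mm², x = 190 mm, Ī = 490.9 mm⁴.
By symmetry the centroid is at mid-width, x̄ = 142.5 mm.
Transfer each piece to the vertical centroidal axis using Ī + A·d² with d = x − 142.5:
  plate: d = 0 mm → contributes +67 518 281 mm⁴
  hole 1: d = -47.5 mm → contributes −177 696 mm⁴
  hole 2: d = 47.5 mm → contributes −177 696 mm⁴
Total I = 67 162 889 mm⁴.

Iy ≈ 6.7 × 10⁷ mm⁴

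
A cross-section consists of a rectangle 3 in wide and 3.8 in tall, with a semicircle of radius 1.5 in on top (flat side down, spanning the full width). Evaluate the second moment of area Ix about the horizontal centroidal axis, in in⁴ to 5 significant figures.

Decompose the section into non-overlapping parts with the origin at the bottom-left of its bounding rectangle.
Rectangular body: 3 × 3.8, A = 11.4 in², y = 1.9 in, Ī = 13.718 in⁴.
Semicircular cap: semicircle r = 1.5, A = 3.534292 in², y = 4.43662 in, Ī = 0.5556446 in⁴.
Centroid: ȳ = ΣA·y / ΣA = 2.500307 in.
Transfer each piece to the horizontal centroidal axis using Ī + A·d² with d = y − 2.500307:
  rectangular body: d = -0.6003066 in → contributes +17.8262 in⁴
  semicircular cap: d = 1.936313 in → contributes +13.8068 in⁴
Total I = 31.63299 in⁴.

Ix ≈ 31.633 in⁴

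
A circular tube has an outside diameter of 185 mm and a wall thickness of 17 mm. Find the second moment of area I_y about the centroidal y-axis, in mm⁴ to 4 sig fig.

I_y ≈ 3.198 × 10⁷ mm⁴

Decompose the section into non-overlapping parts with the origin at the bottom-left of its bounding rectangle.
Outer circle: ⌀185, A = 26880.3 mm², x = 92.5 mm, Ī = 57 498 539 mm⁴.
Bore (subtracted): ⌀151, A = 17907.9 mm², x = 92.5 mm, Ī = 25 519 825 mm⁴.
By symmetry the centroid is at mid-width, x̄ = 92.5 mm.
All pieces are centred on the centroidal y-axis, so I = ΣĪ (holes subtracted) = 31 978 715 mm⁴.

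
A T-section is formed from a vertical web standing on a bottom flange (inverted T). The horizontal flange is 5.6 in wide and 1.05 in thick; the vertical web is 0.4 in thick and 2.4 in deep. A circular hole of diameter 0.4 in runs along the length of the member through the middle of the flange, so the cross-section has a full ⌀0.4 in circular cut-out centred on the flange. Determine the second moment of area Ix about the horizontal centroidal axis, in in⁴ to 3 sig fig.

Treat the section as a set of non-overlapping primitives; coordinates are from the bounding-box lower-left.
Flange: 5.6 × 1.05, A = 5.88 in², y = 0.525 in, Ī = 0.54023 in⁴.
Web: 0.4 × 2.4, A = 0.96 in², y = 2.25 in, Ī = 0.4608 in⁴.
Hole (subtracted): ⌀0.4, A = 0.12566 in², y = 0.525 in, Ī = 0.0012566 in⁴.
Centroid: ȳ = ΣA·y / ΣA = 0.77164 in.
Transfer each piece to the horizontal centroidal axis using Ī + A·d² with d = y − 0.77164:
  flange: d = -0.24664 in → contributes +0.8979 in⁴
  web: d = 1.4784 in → contributes +2.5589 in⁴
  hole: d = -0.24664 in → contributes −0.0089007 in⁴
Total I = 3.4479 in⁴.

Ix ≈ 3.45 in⁴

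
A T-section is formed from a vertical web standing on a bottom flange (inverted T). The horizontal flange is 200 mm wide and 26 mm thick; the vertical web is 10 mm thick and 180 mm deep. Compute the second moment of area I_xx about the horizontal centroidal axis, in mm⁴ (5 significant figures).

I_xx ≈ 1.9339 × 10⁷ mm⁴

Break the section into simple shapes (no overlaps), measuring from the bottom-left corner of the bounding box.
Flange: 200 × 26, A = 5 200 mm², y = 13 mm, Ī = 292933.3 mm⁴.
Web: 10 × 180, A = 1 800 mm², y = 116 mm, Ī = 4 860 000 mm⁴.
Centroid: ȳ = ΣA·y / ΣA = 39.48571 mm.
Transfer each piece to the horizontal centroidal axis using Ī + A·d² with d = y − 39.48571:
  flange: d = -26.48571 mm → contributes +3 940 697 mm⁴
  web: d = 76.51429 mm → contributes +15 397 985 mm⁴
Total I = 19 338 682 mm⁴.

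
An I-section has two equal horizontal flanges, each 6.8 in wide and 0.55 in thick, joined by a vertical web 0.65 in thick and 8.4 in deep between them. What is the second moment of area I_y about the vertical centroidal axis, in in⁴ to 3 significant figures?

I_y ≈ 29.0 in⁴

Decompose the section into non-overlapping parts with the origin at the bottom-left of its bounding rectangle.
Bottom flange: 6.8 × 0.55, A = 3.74 in², x = 3.4 in, Ī = 14.411 in⁴.
Web: 0.65 × 8.4, A = 5.46 in², x = 3.4 in, Ī = 0.19224 in⁴.
Top flange: 6.8 × 0.55, A = 3.74 in², x = 3.4 in, Ī = 14.411 in⁴.
By symmetry the centroid is at mid-width, x̄ = 3.4 in.
All pieces are centred on the vertical centroidal axis, so I = ΣĪ = 29.015 in⁴.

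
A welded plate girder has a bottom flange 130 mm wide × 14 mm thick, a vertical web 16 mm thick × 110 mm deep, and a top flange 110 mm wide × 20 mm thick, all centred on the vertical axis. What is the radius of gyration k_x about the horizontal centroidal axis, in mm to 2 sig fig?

Break the section into simple shapes (no overlaps), measuring from the bottom-left corner of the bounding box.
Bottom plate: 130 × 14, A = 1 820 mm², y = 7 mm, Ī = 29 727 mm⁴.
Web plate: 16 × 110, A = 1 760 mm², y = 69 mm, Ī = 1 774 667 mm⁴.
Top plate: 110 × 20, A = 2 200 mm², y = 134 mm, Ī = 73 333 mm⁴.
Centroid: ȳ = ΣA·y / ΣA = 74.22 mm.
Transfer each piece to the horizontal centroidal axis using Ī + A·d² with d = y − 74.22:
  bottom plate: d = -67.22 mm → contributes +8 252 957 mm⁴
  web plate: d = -5.218 mm → contributes +1 822 587 mm⁴
  top plate: d = 59.78 mm → contributes +7 935 888 mm⁴
Total I = 18 011 432 mm⁴.
Radius of gyration: k = √(I/A) = √(18 011 432 / 5 780) = 55.82 mm.

k_x ≈ 56 mm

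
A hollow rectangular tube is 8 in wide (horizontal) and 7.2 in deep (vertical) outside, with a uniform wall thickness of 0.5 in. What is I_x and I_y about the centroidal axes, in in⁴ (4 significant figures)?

Decompose the section into non-overlapping parts with the origin at the bottom-left of its bounding rectangle.
Outer rectangle: 8 × 7.2, A = 57.6 in², y = 3.6 in, Ī = 248.832 in⁴.
Inner void (subtracted): 7 × 6.2, A = 43.4 in², y = 3.6 in, Ī = 139.025 in⁴.
By symmetry the centroid is at mid-height, ȳ = 3.6 in.
All pieces are centred on the centroidal x-axis, so I = ΣĪ (holes subtracted) = 109.807 in⁴.
Repeating about the centroidal y-axis gives I_y = 129.983 in⁴.

I_x ≈ 109.8 in⁴, I_y ≈ 130.0 in⁴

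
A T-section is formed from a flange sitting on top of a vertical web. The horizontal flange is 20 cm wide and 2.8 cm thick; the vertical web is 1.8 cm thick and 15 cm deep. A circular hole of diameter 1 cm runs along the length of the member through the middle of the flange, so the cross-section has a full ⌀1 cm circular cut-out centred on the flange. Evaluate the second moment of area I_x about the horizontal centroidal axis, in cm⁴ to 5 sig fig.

Split into non-overlapping primitives; take the origin at the lower-left of the bounding box.
Flange: 20 × 2.8, A = 56 cm², y = 16.4 cm, Ī = 36.58667 cm⁴.
Web: 1.8 × 15, A = 27 cm², y = 7.5 cm, Ī = 506.25 cm⁴.
Hole (subtracted): ⌀1, A = 0.7853982 cm², y = 16.4 cm, Ī = 0.04908739 cm⁴.
Centroid: ȳ = ΣA·y / ΣA = 13.47716 cm.
Transfer each piece to the horizontal centroidal axis using Ī + A·d² with d = y − 13.47716:
  flange: d = 2.922838 cm → contributes +514.9938 cm⁴
  web: d = -5.977162 cm → contributes +1470.864 cm⁴
  hole: d = 2.922838 cm → contributes −6.758732 cm⁴
Total I = 1979.099 cm⁴.

I_x ≈ 1979.1 cm⁴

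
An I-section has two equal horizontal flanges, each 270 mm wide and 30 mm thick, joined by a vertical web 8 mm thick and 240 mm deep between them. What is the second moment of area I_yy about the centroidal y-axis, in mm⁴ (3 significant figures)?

Decompose the section into non-overlapping parts with the origin at the bottom-left of its bounding rectangle.
Bottom flange: 270 × 30, A = 8 100 mm², x = 135 mm, Ī = 49 207 500 mm⁴.
Web: 8 × 240, A = 1 920 mm², x = 135 mm, Ī = 10 240 mm⁴.
Top flange: 270 × 30, A = 8 100 mm², x = 135 mm, Ī = 49 207 500 mm⁴.
By symmetry the centroid is at mid-width, x̄ = 135 mm.
All pieces are centred on the centroidal y-axis, so I = ΣĪ = 98 425 240 mm⁴.

I_yy ≈ 9.84 × 10⁷ mm⁴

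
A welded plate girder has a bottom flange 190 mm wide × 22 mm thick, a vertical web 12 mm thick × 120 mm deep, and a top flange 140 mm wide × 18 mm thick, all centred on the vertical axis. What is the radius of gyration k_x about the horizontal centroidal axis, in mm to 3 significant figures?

k_x ≈ 63.8 mm

Decompose the section into non-overlapping parts with the origin at the bottom-left of its bounding rectangle.
Bottom plate: 190 × 22, A = 4 180 mm², y = 11 mm, Ī = 168 593 mm⁴.
Web plate: 12 × 120, A = 1 440 mm², y = 82 mm, Ī = 1 728 000 mm⁴.
Top plate: 140 × 18, A = 2 520 mm², y = 151 mm, Ī = 68 040 mm⁴.
Centroid: ȳ = ΣA·y / ΣA = 66.902 mm.
Transfer each piece to the horizontal centroidal axis using Ī + A·d² with d = y − 66.902:
  bottom plate: d = -55.902 mm → contributes +13 231 103 mm⁴
  web plate: d = 15.098 mm → contributes +2 056 260 mm⁴
  top plate: d = 84.098 mm → contributes +17 890 792 mm⁴
Total I = 33 178 155 mm⁴.
Radius of gyration: k = √(I/A) = √(33 178 155 / 8 140) = 63.843 mm.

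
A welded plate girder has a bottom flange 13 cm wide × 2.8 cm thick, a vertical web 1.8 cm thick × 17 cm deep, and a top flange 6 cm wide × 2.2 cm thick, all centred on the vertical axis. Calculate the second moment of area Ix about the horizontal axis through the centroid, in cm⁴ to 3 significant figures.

Ix ≈ 4870 cm⁴

Break the section into simple shapes (no overlaps), measuring from the bottom-left corner of the bounding box.
Bottom plate: 13 × 2.8, A = 36.4 cm², y = 1.4 cm, Ī = 23.781 cm⁴.
Web plate: 1.8 × 17, A = 30.6 cm², y = 11.3 cm, Ī = 736.95 cm⁴.
Top plate: 6 × 2.2, A = 13.2 cm², y = 20.9 cm, Ī = 5.324 cm⁴.
Centroid: ȳ = ΣA·y / ΣA = 8.3868 cm.
Transfer each piece to the horizontal axis through the centroid using Ī + A·d² with d = y − 8.3868:
  bottom plate: d = -6.9868 cm → contributes +1800.7 cm⁴
  web plate: d = 2.9132 cm → contributes +996.65 cm⁴
  top plate: d = 12.513 cm → contributes +2072.2 cm⁴
Total I = 4869.5 cm⁴.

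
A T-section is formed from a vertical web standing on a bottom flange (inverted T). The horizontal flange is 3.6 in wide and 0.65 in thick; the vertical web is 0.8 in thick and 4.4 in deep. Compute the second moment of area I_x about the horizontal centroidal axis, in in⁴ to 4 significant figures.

Treat the section as a set of non-overlapping primitives; coordinates are from the bounding-box lower-left.
Flange: 3.6 × 0.65, A = 2.34 in², y = 0.325 in, Ī = 0.0823875 in⁴.
Web: 0.8 × 4.4, A = 3.52 in², y = 2.85 in, Ī = 5.67893 in⁴.
Centroid: ȳ = ΣA·y / ΣA = 1.84172 in.
Transfer each piece to the horizontal centroidal axis using Ī + A·d² with d = y − 1.84172:
  flange: d = -1.51672 in → contributes +5.46544 in⁴
  web: d = 1.00828 in → contributes +9.25744 in⁴
Total I = 14.7229 in⁴.

I_x ≈ 14.72 in⁴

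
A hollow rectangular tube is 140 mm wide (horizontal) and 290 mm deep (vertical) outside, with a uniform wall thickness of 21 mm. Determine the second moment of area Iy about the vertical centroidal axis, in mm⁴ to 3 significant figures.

Iy ≈ 4.69 × 10⁷ mm⁴

Treat the section as a set of non-overlapping primitives; coordinates are from the bounding-box lower-left.
Outer rectangle: 140 × 290, A = 40 600 mm², x = 70 mm, Ī = 66 313 333 mm⁴.
Inner void (subtracted): 98 × 248, A = 24 304 mm², x = 70 mm, Ī = 19 451 301 mm⁴.
By symmetry the centroid is at mid-width, x̄ = 70 mm.
All pieces are centred on the vertical centroidal axis, so I = ΣĪ (holes subtracted) = 46 862 032 mm⁴.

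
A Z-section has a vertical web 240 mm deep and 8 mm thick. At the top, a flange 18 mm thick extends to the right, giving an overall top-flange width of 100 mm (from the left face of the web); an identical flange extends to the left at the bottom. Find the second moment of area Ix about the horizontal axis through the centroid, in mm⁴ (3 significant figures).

Ix ≈ 5.01 × 10⁷ mm⁴

Treat the section as a set of non-overlapping primitives; coordinates are from the bounding-box lower-left.
Web: 8 × 240, A = 1 920 mm², y = 120 mm, Ī = 9 216 000 mm⁴.
Top flange (beyond web): 92 × 18, A = 1 656 mm², y = 231 mm, Ī = 44 712 mm⁴.
Bottom flange (beyond web): 92 × 18, A = 1 656 mm², y = 9 mm, Ī = 44 712 mm⁴.
Centroid: ȳ = ΣA·y / ΣA = 120 mm.
Transfer each piece to the horizontal axis through the centroid using Ī + A·d² with d = y − 120:
  web: d = 0 mm → contributes +9 216 000 mm⁴
  top flange (beyond web): d = 111 mm → contributes +20 448 288 mm⁴
  bottom flange (beyond web): d = -111 mm → contributes +20 448 288 mm⁴
Total I = 50 112 576 mm⁴.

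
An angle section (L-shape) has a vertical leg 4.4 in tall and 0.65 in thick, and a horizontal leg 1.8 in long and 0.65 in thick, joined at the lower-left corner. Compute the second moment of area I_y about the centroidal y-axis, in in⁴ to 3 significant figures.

I_y ≈ 0.663 in⁴

Treat the section as a set of non-overlapping primitives; coordinates are from the bounding-box lower-left.
Vertical leg: 0.65 × 4.4, A = 2.86 in², x = 0.325 in, Ī = 0.1007 in⁴.
Horizontal leg (remainder): 1.15 × 0.65, A = 0.7475 in², x = 1.225 in, Ī = 0.082381 in⁴.
Centroid: x̄ = ΣA·x / ΣA = 0.51149 in.
Transfer each piece to the centroidal y-axis using Ī + A·d² with d = x − 0.51149:
  vertical leg: d = -0.18649 in → contributes +0.20016 in⁴
  horizontal leg (remainder): d = 0.71351 in → contributes +0.46293 in⁴
Total I = 0.66309 in⁴.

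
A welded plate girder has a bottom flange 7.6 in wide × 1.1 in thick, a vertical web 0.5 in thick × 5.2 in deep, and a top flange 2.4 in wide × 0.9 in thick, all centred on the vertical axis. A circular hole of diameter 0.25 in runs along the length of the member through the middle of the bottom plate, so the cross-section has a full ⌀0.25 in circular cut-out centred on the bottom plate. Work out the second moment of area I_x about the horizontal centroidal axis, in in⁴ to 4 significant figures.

Split into non-overlapping primitives; take the origin at the lower-left of the bounding box.
Bottom plate: 7.6 × 1.1, A = 8.36 in², y = 0.55 in, Ī = 0.842967 in⁴.
Web plate: 0.5 × 5.2, A = 2.6 in², y = 3.7 in, Ī = 5.85867 in⁴.
Top plate: 2.4 × 0.9, A = 2.16 in², y = 6.75 in, Ī = 0.1458 in⁴.
Hole (subtracted): ⌀0.25, A = 0.0490874 in², y = 0.55 in, Ī = 0.000191748 in⁴.
Centroid: ȳ = ΣA·y / ΣA = 2.20115 in.
Transfer each piece to the horizontal centroidal axis using Ī + A·d² with d = y − 2.20115:
  bottom plate: d = -1.65115 in → contributes +23.6347 in⁴
  web plate: d = 1.49885 in → contributes +11.6997 in⁴
  top plate: d = 4.54885 in → contributes +44.8407 in⁴
  hole: d = -1.65115 in → contributes −0.134018 in⁴
Total I = 80.0411 in⁴.

I_x ≈ 80.04 in⁴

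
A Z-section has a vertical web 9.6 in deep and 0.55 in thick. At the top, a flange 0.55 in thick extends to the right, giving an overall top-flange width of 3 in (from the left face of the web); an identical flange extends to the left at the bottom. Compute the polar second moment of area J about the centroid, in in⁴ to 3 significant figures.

Split into non-overlapping primitives; take the origin at the lower-left of the bounding box.
Web: 0.55 × 9.6, A = 5.28 in², y = 4.8 in, Ī = 40.55 in⁴.
Top flange (beyond web): 2.45 × 0.55, A = 1.3475 in², y = 9.325 in, Ī = 0.033968 in⁴.
Bottom flange (beyond web): 2.45 × 0.55, A = 1.3475 in², y = 0.275 in, Ī = 0.033968 in⁴.
Centroid: ȳ = ΣA·y / ΣA = 4.8 in.
Transfer each piece to the centroidal x-axis using Ī + A·d² with d = y − 4.8:
  web: d = 0 in → contributes +40.55 in⁴
  top flange (beyond web): d = 4.525 in → contributes +27.625 in⁴
  bottom flange (beyond web): d = -4.525 in → contributes +27.625 in⁴
Total I = 95.8 in⁴.
For the y-axis: x̄ = 2.725 in.
Repeating about the centroidal y-axis gives I_y = 7.5449 in⁴.
Polar second moment: J = I_x + I_y = 103.35 in⁴.

J ≈ 103 in⁴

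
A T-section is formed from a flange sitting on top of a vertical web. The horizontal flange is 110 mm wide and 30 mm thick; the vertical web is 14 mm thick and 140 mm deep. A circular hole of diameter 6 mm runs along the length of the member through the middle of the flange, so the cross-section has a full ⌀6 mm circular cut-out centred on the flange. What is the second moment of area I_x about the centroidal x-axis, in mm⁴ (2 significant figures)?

Decompose the section into non-overlapping parts with the origin at the bottom-left of its bounding rectangle.
Flange: 110 × 30, A = 3 300 mm², y = 155 mm, Ī = 247 500 mm⁴.
Web: 14 × 140, A = 1 960 mm², y = 70 mm, Ī = 3 201 333 mm⁴.
Hole (subtracted): ⌀6, A = 28.27 mm², y = 155 mm, Ī = 63.62 mm⁴.
Centroid: ȳ = ΣA·y / ΣA = 123.2 mm.
Transfer each piece to the centroidal x-axis using Ī + A·d² with d = y − 123.2:
  flange: d = 31.84 mm → contributes +3 593 870 mm⁴
  web: d = -53.16 mm → contributes +8 739 395 mm⁴
  hole: d = 31.84 mm → contributes −28 735 mm⁴
Total I = 12 304 530 mm⁴.

I_x ≈ 1.2 × 10⁷ mm⁴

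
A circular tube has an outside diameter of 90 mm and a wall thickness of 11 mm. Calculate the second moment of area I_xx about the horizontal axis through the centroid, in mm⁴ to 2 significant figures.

I_xx ≈ 2.2 × 10⁶ mm⁴

Split into non-overlapping primitives; take the origin at the lower-left of the bounding box.
Outer circle: ⌀90, A = 6 362 mm², y = 45 mm, Ī = 3 220 623 mm⁴.
Bore (subtracted): ⌀68, A = 3 632 mm², y = 45 mm, Ī = 1 049 556 mm⁴.
By symmetry the centroid is at mid-height, ȳ = 45 mm.
All pieces are centred on the horizontal axis through the centroid, so I = ΣĪ (holes subtracted) = 2 171 068 mm⁴.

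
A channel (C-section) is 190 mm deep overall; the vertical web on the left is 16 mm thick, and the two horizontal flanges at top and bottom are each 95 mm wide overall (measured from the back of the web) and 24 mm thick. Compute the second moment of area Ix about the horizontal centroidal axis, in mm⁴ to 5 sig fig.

Ix ≈ 3.5450 × 10⁷ mm⁴

Break the section into simple shapes (no overlaps), measuring from the bottom-left corner of the bounding box.
Web: 16 × 190, A = 3 040 mm², y = 95 mm, Ī = 9 145 333 mm⁴.
Top flange (beyond web): 79 × 24, A = 1 896 mm², y = 178 mm, Ī = 91 008 mm⁴.
Bottom flange (beyond web): 79 × 24, A = 1 896 mm², y = 12 mm, Ī = 91 008 mm⁴.
By symmetry the centroid is at mid-height, ȳ = 95 mm.
Transfer each piece to the horizontal centroidal axis using Ī + A·d² with d = y − 95:
  web: d = 0 mm → contributes +9 145 333 mm⁴
  top flange (beyond web): d = 83 mm → contributes +13 152 552 mm⁴
  bottom flange (beyond web): d = -83 mm → contributes +13 152 552 mm⁴
Total I = 35 450 437 mm⁴.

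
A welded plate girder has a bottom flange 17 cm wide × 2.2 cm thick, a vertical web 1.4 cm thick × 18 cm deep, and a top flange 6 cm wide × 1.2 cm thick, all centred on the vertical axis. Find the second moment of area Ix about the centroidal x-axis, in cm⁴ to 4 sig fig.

Ix ≈ 3811 cm⁴

Split into non-overlapping primitives; take the origin at the lower-left of the bounding box.
Bottom plate: 17 × 2.2, A = 37.4 cm², y = 1.1 cm, Ī = 15.0847 cm⁴.
Web plate: 1.4 × 18, A = 25.2 cm², y = 11.2 cm, Ī = 680.4 cm⁴.
Top plate: 6 × 1.2, A = 7.2 cm², y = 20.8 cm, Ī = 0.864 cm⁴.
Centroid: ȳ = ΣA·y / ΣA = 6.77851 cm.
Transfer each piece to the centroidal x-axis using Ī + A·d² with d = y − 6.77851:
  bottom plate: d = -5.67851 cm → contributes +1221.07 cm⁴
  web plate: d = 4.42149 cm → contributes +1173.05 cm⁴
  top plate: d = 14.0215 cm → contributes +1416.4 cm⁴
Total I = 3810.51 cm⁴.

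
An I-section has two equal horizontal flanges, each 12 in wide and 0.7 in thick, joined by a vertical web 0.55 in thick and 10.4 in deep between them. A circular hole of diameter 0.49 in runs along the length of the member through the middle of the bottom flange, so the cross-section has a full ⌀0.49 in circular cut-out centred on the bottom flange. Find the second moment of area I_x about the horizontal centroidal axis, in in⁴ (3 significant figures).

I_x ≈ 564 in⁴

Decompose the section into non-overlapping parts with the origin at the bottom-left of its bounding rectangle.
Bottom flange: 12 × 0.7, A = 8.4 in², y = 0.35 in, Ī = 0.343 in⁴.
Web: 0.55 × 10.4, A = 5.72 in², y = 5.9 in, Ī = 51.556 in⁴.
Top flange: 12 × 0.7, A = 8.4 in², y = 11.45 in, Ī = 0.343 in⁴.
Hole (subtracted): ⌀0.49, A = 0.18857 in², y = 0.35 in, Ī = 0.0028298 in⁴.
Centroid: ȳ = ΣA·y / ΣA = 5.9469 in.
Transfer each piece to the horizontal centroidal axis using Ī + A·d² with d = y − 5.9469:
  bottom flange: d = -5.5969 in → contributes +263.47 in⁴
  web: d = -0.046866 in → contributes +51.569 in⁴
  top flange: d = 5.5031 in → contributes +254.73 in⁴
  hole: d = -5.5969 in → contributes −5.9099 in⁴
Total I = 563.86 in⁴.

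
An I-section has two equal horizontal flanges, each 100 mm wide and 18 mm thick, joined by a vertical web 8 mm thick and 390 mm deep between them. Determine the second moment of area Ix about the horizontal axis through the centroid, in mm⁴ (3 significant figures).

Break the section into simple shapes (no overlaps), measuring from the bottom-left corner of the bounding box.
Bottom flange: 100 × 18, A = 1 800 mm², y = 9 mm, Ī = 48 600 mm⁴.
Web: 8 × 390, A = 3 120 mm², y = 213 mm, Ī = 39 546 000 mm⁴.
Top flange: 100 × 18, A = 1 800 mm², y = 417 mm, Ī = 48 600 mm⁴.
By symmetry the centroid is at mid-height, ȳ = 213 mm.
Transfer each piece to the horizontal axis through the centroid using Ī + A·d² with d = y − 213:
  bottom flange: d = -204 mm → contributes +74 957 400 mm⁴
  web: d = 0 mm → contributes +39 546 000 mm⁴
  top flange: d = 204 mm → contributes +74 957 400 mm⁴
Total I = 189 460 800 mm⁴.

Ix ≈ 1.89 × 10⁸ mm⁴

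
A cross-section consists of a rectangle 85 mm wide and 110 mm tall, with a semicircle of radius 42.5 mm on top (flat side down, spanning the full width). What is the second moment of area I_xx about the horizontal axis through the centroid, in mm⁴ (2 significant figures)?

I_xx ≈ 2.1 × 10⁷ mm⁴

Break the section into simple shapes (no overlaps), measuring from the bottom-left corner of the bounding box.
Rectangular body: 85 × 110, A = 9 350 mm², y = 55 mm, Ī = 9 427 917 mm⁴.
Semicircular cap: semicircle r = 42.5, A = 2 837 mm², y = 128 mm, Ī = 358 086 mm⁴.
Centroid: ȳ = ΣA·y / ΣA = 72 mm.
Transfer each piece to the horizontal axis through the centroid using Ī + A·d² with d = y − 72:
  rectangular body: d = -17 mm → contributes +12 131 178 mm⁴
  semicircular cap: d = 56.03 mm → contributes +9 266 533 mm⁴
Total I = 21 397 711 mm⁴.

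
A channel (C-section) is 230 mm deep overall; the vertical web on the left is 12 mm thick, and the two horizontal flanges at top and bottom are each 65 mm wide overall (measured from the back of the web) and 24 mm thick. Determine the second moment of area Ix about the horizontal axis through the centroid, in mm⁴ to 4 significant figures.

Treat the section as a set of non-overlapping primitives; coordinates are from the bounding-box lower-left.
Web: 12 × 230, A = 2 760 mm², y = 115 mm, Ī = 12 167 000 mm⁴.
Top flange (beyond web): 53 × 24, A = 1 272 mm², y = 218 mm, Ī = 61 056 mm⁴.
Bottom flange (beyond web): 53 × 24, A = 1 272 mm², y = 12 mm, Ī = 61 056 mm⁴.
By symmetry the centroid is at mid-height, ȳ = 115 mm.
Transfer each piece to the horizontal axis through the centroid using Ī + A·d² with d = y − 115:
  web: d = 0 mm → contributes +12 167 000 mm⁴
  top flange (beyond web): d = 103 mm → contributes +13 555 704 mm⁴
  bottom flange (beyond web): d = -103 mm → contributes +13 555 704 mm⁴
Total I = 39 278 408 mm⁴.

Ix ≈ 3.928 × 10⁷ mm⁴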